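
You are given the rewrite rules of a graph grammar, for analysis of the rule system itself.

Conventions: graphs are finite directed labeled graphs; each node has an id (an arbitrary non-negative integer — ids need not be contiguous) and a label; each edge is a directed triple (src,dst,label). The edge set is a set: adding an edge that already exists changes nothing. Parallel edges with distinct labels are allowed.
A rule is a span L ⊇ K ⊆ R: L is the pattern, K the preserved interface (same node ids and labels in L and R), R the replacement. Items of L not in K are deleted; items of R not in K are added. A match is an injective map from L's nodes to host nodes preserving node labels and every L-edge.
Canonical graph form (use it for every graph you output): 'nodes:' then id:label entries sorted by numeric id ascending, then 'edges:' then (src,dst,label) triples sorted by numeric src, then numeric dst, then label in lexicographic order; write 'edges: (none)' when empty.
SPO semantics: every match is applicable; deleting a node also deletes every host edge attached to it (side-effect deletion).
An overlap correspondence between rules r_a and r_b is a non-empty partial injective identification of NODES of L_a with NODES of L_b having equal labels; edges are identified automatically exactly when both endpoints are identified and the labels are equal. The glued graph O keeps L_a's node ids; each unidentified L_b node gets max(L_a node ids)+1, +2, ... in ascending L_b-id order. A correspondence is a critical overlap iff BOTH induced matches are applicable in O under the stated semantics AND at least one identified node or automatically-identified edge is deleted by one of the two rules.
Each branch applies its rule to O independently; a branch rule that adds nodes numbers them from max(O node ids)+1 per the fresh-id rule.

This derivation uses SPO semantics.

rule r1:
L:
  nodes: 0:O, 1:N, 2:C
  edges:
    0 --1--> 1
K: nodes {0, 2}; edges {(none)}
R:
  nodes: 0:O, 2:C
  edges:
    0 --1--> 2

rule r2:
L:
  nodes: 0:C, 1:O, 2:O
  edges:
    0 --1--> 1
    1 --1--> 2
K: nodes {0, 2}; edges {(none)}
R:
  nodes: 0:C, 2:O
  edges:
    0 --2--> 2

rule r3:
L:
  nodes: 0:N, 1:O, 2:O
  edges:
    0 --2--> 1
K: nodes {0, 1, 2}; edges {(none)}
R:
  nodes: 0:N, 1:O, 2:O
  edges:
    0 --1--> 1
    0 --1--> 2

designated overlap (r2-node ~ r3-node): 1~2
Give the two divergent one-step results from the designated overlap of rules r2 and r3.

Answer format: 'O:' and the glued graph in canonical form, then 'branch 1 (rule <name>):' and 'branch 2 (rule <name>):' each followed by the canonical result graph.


O:
nodes: 0:C, 1:O, 2:O, 3:N, 4:O
edges: (0,1,1); (1,2,1); (3,4,2)
branch 1 (rule r2):
nodes: 0:C, 2:O, 3:N, 4:O
edges: (0,2,2); (3,4,2)
branch 2 (rule r3):
nodes: 0:C, 1:O, 2:O, 3:N, 4:O
edges: (0,1,1); (1,2,1); (3,1,1); (3,4,1)


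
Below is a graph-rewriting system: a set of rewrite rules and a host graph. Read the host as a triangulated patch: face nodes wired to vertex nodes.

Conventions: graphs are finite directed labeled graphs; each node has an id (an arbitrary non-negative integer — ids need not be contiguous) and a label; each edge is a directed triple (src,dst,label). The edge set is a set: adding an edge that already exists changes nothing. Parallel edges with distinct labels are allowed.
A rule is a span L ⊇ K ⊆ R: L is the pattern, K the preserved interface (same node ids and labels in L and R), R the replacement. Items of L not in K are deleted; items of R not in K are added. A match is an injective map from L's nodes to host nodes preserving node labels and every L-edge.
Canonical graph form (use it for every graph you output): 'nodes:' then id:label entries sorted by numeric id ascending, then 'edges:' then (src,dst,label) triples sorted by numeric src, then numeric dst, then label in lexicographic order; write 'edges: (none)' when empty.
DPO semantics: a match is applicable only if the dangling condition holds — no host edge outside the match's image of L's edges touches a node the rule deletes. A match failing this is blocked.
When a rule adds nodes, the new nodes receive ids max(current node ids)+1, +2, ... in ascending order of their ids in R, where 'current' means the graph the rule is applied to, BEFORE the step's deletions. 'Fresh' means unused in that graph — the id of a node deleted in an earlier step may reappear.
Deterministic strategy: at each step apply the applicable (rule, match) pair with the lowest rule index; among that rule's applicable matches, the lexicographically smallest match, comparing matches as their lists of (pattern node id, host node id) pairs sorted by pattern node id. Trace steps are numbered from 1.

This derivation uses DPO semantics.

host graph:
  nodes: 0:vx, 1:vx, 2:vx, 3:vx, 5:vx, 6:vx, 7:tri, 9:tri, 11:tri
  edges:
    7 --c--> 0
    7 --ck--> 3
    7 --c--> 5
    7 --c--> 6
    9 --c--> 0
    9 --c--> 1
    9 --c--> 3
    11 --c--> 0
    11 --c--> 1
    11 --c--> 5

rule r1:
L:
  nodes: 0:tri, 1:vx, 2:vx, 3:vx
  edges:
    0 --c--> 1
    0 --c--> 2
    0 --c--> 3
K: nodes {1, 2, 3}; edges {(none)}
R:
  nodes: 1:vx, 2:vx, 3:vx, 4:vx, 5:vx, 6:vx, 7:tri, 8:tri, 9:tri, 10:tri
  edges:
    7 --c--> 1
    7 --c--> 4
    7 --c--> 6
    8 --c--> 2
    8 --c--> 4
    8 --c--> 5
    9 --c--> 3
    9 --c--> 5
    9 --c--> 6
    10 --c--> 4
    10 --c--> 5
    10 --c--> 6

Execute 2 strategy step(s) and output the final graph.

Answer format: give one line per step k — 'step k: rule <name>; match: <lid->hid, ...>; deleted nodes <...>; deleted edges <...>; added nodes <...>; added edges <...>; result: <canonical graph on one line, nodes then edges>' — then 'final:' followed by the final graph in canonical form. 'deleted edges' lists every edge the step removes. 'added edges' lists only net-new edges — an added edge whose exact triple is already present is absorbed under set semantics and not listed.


step 1: rule r1; match: 0->9, 1->0, 2->1, 3->3; deleted nodes 9; deleted edges (9,0,c); (9,1,c); (9,3,c); added nodes 12, 13, 14, 15, 16, 17, 18; added edges (15,0,c); (15,12,c); (15,14,c); (16,1,c); (16,12,c); (16,13,c); (17,3,c); (17,13,c); (17,14,c); (18,12,c); (18,13,c); (18,14,c); result: nodes: 0:vx, 1:vx, 2:vx, 3:vx, 5:vx, 6:vx, 7:tri, 11:tri, 12:vx, 13:vx, 14:vx, 15:tri, 16:tri, 17:tri, 18:tri edges: (7,0,c); (7,3,ck); (7,5,c); (7,6,c); (11,0,c); (11,1,c); (11,5,c); (15,0,c); (15,12,c); (15,14,c); (16,1,c); (16,12,c); (16,13,c); (17,3,c); (17,13,c); (17,14,c); (18,12,c); (18,13,c); (18,14,c)
step 2: rule r1; match: 0->11, 1->0, 2->1, 3->5; deleted nodes 11; deleted edges (11,0,c); (11,1,c); (11,5,c); added nodes 19, 20, 21, 22, 23, 24, 25; added edges (22,0,c); (22,19,c); (22,21,c); (23,1,c); (23,19,c); (23,20,c); (24,5,c); (24,20,c); (24,21,c); (25,19,c); (25,20,c); (25,21,c); result: nodes: 0:vx, 1:vx, 2:vx, 3:vx, 5:vx, 6:vx, 7:tri, 12:vx, 13:vx, 14:vx, 15:tri, 16:tri, 17:tri, 18:tri, 19:vx, 20:vx, 21:vx, 22:tri, 23:tri, 24:tri, 25:tri edges: (7,0,c); (7,3,ck); (7,5,c); (7,6,c); (15,0,c); (15,12,c); (15,14,c); (16,1,c); (16,12,c); (16,13,c); (17,3,c); (17,13,c); (17,14,c); (18,12,c); (18,13,c); (18,14,c); (22,0,c); (22,19,c); (22,21,c); (23,1,c); (23,19,c); (23,20,c); (24,5,c); (24,20,c); (24,21,c); (25,19,c); (25,20,c); (25,21,c)
final:
nodes: 0:vx, 1:vx, 2:vx, 3:vx, 5:vx, 6:vx, 7:tri, 12:vx, 13:vx, 14:vx, 15:tri, 16:tri, 17:tri, 18:tri, 19:vx, 20:vx, 21:vx, 22:tri, 23:tri, 24:tri, 25:tri
edges: (7,0,c); (7,3,ck); (7,5,c); (7,6,c); (15,0,c); (15,12,c); (15,14,c); (16,1,c); (16,12,c); (16,13,c); (17,3,c); (17,13,c); (17,14,c); (18,12,c); (18,13,c); (18,14,c); (22,0,c); (22,19,c); (22,21,c); (23,1,c); (23,19,c); (23,20,c); (24,5,c); (24,20,c); (24,21,c); (25,19,c); (25,20,c); (25,21,c)


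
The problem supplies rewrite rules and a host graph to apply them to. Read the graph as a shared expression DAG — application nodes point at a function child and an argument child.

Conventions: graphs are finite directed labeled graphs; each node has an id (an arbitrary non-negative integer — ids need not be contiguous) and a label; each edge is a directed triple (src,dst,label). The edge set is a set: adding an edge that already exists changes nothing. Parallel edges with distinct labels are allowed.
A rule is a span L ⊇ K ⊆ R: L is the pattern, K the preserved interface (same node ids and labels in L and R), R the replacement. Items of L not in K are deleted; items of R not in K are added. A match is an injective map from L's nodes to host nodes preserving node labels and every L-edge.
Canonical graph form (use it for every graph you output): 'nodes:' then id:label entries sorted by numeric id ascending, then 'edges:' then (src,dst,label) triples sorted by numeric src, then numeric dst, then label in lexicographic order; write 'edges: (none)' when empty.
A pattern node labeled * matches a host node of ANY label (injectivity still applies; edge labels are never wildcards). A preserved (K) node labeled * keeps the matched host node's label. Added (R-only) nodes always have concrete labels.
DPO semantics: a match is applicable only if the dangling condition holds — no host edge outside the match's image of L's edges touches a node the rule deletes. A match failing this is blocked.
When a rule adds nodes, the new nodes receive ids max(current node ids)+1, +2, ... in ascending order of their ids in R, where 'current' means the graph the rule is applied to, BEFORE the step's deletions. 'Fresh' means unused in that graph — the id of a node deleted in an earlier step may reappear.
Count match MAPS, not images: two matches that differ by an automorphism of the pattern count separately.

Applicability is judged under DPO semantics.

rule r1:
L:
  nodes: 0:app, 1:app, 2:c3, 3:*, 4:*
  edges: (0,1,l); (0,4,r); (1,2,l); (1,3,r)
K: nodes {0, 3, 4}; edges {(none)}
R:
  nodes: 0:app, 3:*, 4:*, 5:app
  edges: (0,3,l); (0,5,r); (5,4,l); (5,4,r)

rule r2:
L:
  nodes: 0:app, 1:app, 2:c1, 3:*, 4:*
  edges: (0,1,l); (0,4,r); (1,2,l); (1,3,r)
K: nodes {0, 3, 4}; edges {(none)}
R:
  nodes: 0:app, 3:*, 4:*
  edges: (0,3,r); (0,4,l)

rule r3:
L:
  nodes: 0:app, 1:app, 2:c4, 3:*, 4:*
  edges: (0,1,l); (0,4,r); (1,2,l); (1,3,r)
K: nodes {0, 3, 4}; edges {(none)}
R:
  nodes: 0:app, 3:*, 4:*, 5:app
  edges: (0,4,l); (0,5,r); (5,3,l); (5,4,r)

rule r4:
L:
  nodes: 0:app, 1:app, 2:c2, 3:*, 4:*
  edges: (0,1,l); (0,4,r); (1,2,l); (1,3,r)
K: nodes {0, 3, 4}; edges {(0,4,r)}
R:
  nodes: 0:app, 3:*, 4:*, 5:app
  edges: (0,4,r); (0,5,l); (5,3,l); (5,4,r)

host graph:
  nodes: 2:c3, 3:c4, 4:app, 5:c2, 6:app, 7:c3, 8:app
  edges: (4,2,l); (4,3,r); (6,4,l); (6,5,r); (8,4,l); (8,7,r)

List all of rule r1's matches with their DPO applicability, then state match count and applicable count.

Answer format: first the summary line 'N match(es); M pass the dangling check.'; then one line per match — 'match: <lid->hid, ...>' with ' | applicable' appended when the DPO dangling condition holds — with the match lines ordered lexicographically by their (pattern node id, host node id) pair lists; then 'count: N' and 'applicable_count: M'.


2 match(es); 0 pass the dangling check.
match: 0->6, 1->4, 2->2, 3->3, 4->5
match: 0->8, 1->4, 2->2, 3->3, 4->7
count: 2
applicable_count: 0


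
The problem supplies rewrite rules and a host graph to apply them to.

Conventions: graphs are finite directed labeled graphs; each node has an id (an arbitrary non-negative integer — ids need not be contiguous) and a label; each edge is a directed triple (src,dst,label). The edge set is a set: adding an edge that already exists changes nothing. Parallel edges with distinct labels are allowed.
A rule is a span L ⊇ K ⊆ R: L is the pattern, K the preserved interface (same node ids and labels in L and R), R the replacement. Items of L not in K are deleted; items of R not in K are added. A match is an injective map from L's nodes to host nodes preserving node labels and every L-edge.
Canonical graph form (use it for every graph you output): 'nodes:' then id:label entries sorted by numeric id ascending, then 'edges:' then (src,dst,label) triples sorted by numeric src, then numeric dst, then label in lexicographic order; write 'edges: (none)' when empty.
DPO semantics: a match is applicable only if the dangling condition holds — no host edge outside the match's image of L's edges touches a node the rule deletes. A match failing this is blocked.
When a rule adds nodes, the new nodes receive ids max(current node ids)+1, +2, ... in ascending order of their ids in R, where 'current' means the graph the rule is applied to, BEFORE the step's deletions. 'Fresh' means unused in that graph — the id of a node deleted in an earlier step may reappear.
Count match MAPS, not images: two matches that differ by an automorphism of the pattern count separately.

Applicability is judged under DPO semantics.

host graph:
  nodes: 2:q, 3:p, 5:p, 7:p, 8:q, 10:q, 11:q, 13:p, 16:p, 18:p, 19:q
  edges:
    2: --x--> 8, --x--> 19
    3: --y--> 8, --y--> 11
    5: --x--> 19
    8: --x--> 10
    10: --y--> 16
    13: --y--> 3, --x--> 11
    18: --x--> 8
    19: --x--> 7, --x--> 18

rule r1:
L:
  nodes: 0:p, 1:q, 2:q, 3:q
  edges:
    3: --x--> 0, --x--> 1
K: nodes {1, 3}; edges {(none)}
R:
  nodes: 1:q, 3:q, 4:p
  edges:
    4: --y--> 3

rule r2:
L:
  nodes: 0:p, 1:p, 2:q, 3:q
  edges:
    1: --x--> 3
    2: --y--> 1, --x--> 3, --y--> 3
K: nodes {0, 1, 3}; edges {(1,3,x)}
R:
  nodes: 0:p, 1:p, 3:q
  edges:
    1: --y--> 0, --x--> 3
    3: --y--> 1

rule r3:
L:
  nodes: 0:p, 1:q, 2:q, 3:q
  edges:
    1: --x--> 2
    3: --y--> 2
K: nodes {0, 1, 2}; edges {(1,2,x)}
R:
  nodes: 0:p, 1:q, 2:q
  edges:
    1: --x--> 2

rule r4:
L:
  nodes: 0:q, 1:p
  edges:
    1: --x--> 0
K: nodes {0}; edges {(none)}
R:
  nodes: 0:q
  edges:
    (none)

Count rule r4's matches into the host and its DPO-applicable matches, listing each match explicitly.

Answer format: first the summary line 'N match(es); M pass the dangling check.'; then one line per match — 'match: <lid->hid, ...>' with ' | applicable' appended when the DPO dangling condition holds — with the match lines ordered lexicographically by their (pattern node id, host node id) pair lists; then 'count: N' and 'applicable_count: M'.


3 match(es); 1 pass the dangling check.
match: 0->8, 1->18
match: 0->11, 1->13
match: 0->19, 1->5 | applicable
count: 3
applicable_count: 1


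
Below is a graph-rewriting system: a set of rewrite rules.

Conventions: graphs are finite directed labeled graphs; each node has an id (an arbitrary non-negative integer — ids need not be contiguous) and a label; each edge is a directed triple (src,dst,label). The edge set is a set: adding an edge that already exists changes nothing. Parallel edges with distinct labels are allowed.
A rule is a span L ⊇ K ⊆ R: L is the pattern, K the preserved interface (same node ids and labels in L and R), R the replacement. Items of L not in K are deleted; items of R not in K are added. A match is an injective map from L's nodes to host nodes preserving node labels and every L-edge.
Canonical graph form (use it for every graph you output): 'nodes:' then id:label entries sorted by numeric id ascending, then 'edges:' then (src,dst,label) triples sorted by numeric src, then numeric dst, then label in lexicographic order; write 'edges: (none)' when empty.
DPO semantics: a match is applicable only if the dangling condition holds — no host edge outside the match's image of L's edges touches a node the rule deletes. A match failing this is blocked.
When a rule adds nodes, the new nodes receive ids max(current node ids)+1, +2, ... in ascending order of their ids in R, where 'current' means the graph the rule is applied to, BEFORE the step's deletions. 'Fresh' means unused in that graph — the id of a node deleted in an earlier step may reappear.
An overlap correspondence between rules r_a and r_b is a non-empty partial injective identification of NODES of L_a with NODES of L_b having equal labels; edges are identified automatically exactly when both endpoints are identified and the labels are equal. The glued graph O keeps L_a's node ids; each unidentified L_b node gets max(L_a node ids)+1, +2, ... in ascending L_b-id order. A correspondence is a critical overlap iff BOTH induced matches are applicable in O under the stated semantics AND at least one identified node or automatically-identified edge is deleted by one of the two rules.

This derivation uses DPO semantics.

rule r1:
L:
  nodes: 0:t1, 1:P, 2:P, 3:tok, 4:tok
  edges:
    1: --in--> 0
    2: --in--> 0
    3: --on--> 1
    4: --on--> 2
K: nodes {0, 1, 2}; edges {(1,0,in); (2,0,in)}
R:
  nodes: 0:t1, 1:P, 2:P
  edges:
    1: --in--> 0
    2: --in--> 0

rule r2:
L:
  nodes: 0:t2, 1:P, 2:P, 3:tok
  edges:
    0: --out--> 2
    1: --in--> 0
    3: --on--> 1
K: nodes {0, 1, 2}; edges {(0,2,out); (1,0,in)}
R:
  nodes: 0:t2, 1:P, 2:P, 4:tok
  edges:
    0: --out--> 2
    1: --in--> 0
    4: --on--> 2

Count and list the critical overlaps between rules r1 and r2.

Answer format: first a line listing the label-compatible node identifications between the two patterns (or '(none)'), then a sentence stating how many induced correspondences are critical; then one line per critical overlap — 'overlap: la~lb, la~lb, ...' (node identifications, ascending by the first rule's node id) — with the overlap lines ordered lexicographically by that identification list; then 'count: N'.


label-compatible node identifications between L(r1) and L(r2): 1~1, 1~2, 2~1, 2~2, 3~3, 4~3
4 of the induced correspondences are critical overlaps of r1 and r2.
overlap: 1~1, 2~2, 3~3
overlap: 1~1, 3~3
overlap: 1~2, 2~1, 4~3
overlap: 2~1, 4~3
count: 4


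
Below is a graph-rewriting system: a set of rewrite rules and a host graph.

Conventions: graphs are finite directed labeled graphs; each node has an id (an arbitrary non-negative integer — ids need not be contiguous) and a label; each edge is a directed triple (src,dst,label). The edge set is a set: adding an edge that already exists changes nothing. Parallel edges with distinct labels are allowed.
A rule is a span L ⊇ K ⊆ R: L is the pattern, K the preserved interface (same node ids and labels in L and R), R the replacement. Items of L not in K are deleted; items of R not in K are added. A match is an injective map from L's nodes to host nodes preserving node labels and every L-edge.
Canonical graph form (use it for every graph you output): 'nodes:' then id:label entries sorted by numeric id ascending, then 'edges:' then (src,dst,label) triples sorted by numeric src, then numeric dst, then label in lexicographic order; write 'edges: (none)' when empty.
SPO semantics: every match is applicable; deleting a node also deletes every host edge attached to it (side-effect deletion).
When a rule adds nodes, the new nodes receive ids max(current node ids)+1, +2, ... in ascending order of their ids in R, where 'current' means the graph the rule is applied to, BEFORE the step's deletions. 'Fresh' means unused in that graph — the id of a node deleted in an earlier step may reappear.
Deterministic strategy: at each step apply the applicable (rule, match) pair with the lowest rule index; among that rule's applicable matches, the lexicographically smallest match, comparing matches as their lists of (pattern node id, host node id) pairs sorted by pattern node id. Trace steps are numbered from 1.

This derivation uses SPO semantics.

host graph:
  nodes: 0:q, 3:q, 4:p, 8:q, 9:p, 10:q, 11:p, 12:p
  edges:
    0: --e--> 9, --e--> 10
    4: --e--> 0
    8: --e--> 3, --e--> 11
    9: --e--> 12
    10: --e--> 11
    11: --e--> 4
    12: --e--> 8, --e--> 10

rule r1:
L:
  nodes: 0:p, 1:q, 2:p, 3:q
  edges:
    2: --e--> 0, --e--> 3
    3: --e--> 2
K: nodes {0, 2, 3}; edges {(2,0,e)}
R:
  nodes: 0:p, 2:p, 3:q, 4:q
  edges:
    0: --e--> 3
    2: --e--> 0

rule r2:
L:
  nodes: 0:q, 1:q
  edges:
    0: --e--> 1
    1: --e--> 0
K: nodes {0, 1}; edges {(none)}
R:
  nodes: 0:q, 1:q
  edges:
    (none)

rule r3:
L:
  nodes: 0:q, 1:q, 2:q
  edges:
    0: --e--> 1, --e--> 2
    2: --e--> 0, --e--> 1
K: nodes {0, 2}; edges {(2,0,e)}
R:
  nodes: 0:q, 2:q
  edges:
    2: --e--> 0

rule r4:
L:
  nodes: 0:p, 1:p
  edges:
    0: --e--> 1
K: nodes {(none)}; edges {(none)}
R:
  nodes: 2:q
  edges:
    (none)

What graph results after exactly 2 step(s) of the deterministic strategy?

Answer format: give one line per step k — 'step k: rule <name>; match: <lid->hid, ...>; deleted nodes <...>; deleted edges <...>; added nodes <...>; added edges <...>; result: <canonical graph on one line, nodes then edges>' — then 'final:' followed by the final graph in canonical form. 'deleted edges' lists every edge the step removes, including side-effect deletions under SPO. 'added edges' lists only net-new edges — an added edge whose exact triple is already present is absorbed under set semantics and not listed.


step 1: rule r4; match: 0->9, 1->12; deleted nodes 9, 12; deleted edges (0,9,e); (9,12,e); (12,8,e); (12,10,e); added nodes 13; added edges (none); result: nodes: 0:q, 3:q, 4:p, 8:q, 10:q, 11:p, 13:q edges: (0,10,e); (4,0,e); (8,3,e); (8,11,e); (10,11,e); (11,4,e)
step 2: rule r4; match: 0->11, 1->4; deleted nodes 4, 11; deleted edges (4,0,e); (8,11,e); (10,11,e); (11,4,e); added nodes 14; added edges (none); result: nodes: 0:q, 3:q, 8:q, 10:q, 13:q, 14:q edges: (0,10,e); (8,3,e)
final:
nodes: 0:q, 3:q, 8:q, 10:q, 13:q, 14:q
edges: (0,10,e); (8,3,e)


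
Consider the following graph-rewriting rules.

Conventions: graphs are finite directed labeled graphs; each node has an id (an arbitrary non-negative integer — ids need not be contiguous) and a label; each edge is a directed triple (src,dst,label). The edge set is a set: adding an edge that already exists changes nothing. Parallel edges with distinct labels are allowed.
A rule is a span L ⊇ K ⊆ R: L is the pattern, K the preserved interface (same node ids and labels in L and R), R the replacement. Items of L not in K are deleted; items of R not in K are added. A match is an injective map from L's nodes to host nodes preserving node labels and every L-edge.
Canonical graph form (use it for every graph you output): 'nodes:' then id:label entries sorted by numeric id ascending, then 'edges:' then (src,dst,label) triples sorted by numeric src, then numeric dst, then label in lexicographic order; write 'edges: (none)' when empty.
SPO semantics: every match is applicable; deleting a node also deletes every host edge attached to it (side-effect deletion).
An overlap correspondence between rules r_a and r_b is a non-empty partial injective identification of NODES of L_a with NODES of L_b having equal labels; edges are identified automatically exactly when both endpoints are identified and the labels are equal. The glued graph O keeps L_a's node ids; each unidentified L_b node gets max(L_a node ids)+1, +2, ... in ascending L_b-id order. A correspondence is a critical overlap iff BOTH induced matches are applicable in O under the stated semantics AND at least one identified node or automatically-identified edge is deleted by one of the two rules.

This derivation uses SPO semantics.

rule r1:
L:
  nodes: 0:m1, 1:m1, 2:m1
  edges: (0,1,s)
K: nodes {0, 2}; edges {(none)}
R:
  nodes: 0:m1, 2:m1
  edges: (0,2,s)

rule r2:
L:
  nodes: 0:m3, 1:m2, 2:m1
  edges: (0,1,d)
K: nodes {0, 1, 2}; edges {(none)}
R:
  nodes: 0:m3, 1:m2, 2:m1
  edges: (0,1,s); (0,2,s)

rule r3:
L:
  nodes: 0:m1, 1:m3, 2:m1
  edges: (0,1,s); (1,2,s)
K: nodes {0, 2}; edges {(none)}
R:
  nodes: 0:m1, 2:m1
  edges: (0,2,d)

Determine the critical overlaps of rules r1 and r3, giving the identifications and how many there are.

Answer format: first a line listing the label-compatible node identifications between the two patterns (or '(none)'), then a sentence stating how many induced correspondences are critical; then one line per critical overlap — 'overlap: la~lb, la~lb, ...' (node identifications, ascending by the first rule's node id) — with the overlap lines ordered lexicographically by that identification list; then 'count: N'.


label-compatible node identifications between L(r1) and L(r3): 0~0, 0~2, 1~0, 1~2, 2~0, 2~2
6 of the induced correspondences are critical overlaps of r1 and r3.
overlap: 0~0, 1~2
overlap: 0~2, 1~0
overlap: 1~0
overlap: 1~0, 2~2
overlap: 1~2
overlap: 1~2, 2~0
count: 6


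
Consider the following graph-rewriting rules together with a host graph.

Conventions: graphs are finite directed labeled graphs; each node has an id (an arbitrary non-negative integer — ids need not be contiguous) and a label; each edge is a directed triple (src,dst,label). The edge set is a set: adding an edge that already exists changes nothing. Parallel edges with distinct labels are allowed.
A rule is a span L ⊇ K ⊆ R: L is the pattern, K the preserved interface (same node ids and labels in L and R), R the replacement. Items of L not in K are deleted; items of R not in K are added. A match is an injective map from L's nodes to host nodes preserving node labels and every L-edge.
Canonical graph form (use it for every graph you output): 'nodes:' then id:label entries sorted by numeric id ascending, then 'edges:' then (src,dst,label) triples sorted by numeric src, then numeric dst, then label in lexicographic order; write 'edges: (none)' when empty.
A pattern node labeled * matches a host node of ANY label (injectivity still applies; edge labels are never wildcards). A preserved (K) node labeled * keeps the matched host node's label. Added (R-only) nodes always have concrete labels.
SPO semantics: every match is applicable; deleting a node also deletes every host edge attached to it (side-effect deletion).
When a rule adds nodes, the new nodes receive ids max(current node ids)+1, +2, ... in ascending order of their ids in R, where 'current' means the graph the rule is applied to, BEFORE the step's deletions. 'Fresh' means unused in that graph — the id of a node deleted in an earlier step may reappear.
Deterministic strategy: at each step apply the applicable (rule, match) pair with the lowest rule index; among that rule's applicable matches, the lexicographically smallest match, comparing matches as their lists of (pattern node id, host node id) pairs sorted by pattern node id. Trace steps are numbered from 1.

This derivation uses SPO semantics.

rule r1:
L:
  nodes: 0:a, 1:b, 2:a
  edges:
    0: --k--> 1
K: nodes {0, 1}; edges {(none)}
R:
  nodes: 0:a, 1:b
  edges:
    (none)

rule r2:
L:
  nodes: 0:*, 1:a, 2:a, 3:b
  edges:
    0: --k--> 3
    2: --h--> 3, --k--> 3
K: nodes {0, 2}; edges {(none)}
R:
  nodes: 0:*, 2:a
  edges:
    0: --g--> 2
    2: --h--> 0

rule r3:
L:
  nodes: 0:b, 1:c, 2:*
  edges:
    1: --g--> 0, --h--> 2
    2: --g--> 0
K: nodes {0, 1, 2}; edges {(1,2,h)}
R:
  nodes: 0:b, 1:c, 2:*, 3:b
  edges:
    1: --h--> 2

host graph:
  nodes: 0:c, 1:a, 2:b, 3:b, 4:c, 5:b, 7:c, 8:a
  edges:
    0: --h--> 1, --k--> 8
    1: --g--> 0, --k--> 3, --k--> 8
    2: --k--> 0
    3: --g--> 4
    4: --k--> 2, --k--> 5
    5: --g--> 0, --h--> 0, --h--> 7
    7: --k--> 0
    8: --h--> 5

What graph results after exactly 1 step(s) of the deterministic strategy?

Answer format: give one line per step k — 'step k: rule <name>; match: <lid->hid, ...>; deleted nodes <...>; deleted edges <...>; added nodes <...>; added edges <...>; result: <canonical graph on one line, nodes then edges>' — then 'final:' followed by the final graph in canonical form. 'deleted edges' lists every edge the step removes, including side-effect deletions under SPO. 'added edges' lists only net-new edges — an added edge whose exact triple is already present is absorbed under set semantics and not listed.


step 1: rule r1; match: 0->1, 1->3, 2->8; deleted nodes 8; deleted edges (0,8,k); (1,3,k); (1,8,k); (8,5,h); added nodes (none); added edges (none); result: nodes: 0:c, 1:a, 2:b, 3:b, 4:c, 5:b, 7:c edges: (0,1,h); (1,0,g); (2,0,k); (3,4,g); (4,2,k); (4,5,k); (5,0,g); (5,0,h); (5,7,h); (7,0,k)
final:
nodes: 0:c, 1:a, 2:b, 3:b, 4:c, 5:b, 7:c
edges: (0,1,h); (1,0,g); (2,0,k); (3,4,g); (4,2,k); (4,5,k); (5,0,g); (5,0,h); (5,7,h); (7,0,k)


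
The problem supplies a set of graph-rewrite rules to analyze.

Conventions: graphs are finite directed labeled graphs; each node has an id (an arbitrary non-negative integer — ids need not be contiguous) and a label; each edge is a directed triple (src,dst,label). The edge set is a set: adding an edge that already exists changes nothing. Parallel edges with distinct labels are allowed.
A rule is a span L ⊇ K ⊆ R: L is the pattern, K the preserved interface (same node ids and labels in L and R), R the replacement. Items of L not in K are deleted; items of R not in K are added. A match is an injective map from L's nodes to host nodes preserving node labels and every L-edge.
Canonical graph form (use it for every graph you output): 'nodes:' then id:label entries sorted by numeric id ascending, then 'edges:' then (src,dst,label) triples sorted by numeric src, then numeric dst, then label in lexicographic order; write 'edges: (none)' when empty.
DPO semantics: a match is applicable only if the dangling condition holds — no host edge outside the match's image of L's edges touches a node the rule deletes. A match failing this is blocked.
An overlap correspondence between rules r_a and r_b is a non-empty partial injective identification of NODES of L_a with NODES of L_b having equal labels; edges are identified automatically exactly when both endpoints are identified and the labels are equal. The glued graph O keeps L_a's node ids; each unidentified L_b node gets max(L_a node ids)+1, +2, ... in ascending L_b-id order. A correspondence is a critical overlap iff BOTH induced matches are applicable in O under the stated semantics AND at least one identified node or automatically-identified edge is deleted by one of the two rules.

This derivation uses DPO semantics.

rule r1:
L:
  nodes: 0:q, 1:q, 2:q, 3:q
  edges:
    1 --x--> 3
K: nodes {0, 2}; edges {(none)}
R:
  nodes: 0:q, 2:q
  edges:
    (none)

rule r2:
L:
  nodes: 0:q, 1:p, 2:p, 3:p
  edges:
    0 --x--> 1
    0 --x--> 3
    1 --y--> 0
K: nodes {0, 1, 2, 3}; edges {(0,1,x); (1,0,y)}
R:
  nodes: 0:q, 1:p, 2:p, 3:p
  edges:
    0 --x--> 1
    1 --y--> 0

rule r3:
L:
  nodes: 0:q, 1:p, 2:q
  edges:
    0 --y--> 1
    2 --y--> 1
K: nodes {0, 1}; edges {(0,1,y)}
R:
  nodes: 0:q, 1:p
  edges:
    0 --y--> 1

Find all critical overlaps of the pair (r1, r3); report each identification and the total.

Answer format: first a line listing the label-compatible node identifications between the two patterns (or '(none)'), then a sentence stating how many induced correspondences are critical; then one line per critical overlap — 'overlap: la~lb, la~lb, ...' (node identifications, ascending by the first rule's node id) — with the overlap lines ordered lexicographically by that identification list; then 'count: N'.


label-compatible node identifications between L(r1) and L(r3): 0~0, 0~2, 1~0, 1~2, 2~0, 2~2, 3~0, 3~2
4 of the induced correspondences are critical overlaps of r1 and r3.
overlap: 0~0, 2~2
overlap: 0~2
overlap: 0~2, 2~0
overlap: 2~2
count: 4


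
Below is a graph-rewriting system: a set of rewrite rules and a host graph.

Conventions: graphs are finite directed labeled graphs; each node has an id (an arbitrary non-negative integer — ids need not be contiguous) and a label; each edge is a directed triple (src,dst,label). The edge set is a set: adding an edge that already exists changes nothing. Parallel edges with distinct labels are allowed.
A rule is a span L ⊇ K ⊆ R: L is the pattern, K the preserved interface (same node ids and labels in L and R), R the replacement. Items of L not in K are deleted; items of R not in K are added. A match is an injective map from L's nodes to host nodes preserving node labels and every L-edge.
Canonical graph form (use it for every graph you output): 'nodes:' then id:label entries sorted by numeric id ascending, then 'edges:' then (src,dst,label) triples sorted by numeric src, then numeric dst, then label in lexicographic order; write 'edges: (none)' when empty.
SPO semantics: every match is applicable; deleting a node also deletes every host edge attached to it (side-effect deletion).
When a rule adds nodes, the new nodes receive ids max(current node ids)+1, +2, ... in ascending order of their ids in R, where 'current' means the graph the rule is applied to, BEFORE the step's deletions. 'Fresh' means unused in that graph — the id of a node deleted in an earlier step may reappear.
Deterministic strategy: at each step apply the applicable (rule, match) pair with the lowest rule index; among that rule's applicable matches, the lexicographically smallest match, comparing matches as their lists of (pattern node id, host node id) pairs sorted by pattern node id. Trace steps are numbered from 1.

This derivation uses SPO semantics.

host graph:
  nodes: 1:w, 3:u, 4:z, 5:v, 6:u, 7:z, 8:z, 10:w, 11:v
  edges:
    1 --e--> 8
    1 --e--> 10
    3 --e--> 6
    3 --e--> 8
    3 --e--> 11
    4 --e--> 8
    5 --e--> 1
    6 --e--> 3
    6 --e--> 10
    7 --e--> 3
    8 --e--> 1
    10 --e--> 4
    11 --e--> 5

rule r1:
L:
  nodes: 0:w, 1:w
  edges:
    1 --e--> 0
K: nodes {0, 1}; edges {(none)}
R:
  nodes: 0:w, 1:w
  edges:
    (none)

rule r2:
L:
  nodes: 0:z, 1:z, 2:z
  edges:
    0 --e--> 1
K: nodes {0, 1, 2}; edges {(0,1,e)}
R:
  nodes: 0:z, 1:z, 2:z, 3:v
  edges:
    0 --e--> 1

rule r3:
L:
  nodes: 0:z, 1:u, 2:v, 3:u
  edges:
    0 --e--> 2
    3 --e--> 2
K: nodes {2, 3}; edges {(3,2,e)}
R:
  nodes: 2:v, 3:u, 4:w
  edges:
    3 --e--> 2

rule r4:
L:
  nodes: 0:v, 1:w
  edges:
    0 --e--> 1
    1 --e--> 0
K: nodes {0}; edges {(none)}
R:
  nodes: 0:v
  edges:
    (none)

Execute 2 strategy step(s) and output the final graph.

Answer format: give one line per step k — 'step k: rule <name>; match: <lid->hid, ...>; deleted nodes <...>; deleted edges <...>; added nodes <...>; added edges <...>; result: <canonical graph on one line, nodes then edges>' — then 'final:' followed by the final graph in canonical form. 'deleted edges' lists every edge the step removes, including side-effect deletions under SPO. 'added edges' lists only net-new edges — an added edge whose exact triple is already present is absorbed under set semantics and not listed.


step 1: rule r1; match: 0->10, 1->1; deleted nodes (none); deleted edges (1,10,e); added nodes (none); added edges (none); result: nodes: 1:w, 3:u, 4:z, 5:v, 6:u, 7:z, 8:z, 10:w, 11:v edges: (1,8,e); (3,6,e); (3,8,e); (3,11,e); (4,8,e); (5,1,e); (6,3,e); (6,10,e); (7,3,e); (8,1,e); (10,4,e); (11,5,e)
step 2: rule r2; match: 0->4, 1->8, 2->7; deleted nodes (none); deleted edges (none); added nodes 12; added edges (none); result: nodes: 1:w, 3:u, 4:z, 5:v, 6:u, 7:z, 8:z, 10:w, 11:v, 12:v edges: (1,8,e); (3,6,e); (3,8,e); (3,11,e); (4,8,e); (5,1,e); (6,3,e); (6,10,e); (7,3,e); (8,1,e); (10,4,e); (11,5,e)
final:
nodes: 1:w, 3:u, 4:z, 5:v, 6:u, 7:z, 8:z, 10:w, 11:v, 12:v
edges: (1,8,e); (3,6,e); (3,8,e); (3,11,e); (4,8,e); (5,1,e); (6,3,e); (6,10,e); (7,3,e); (8,1,e); (10,4,e); (11,5,e)


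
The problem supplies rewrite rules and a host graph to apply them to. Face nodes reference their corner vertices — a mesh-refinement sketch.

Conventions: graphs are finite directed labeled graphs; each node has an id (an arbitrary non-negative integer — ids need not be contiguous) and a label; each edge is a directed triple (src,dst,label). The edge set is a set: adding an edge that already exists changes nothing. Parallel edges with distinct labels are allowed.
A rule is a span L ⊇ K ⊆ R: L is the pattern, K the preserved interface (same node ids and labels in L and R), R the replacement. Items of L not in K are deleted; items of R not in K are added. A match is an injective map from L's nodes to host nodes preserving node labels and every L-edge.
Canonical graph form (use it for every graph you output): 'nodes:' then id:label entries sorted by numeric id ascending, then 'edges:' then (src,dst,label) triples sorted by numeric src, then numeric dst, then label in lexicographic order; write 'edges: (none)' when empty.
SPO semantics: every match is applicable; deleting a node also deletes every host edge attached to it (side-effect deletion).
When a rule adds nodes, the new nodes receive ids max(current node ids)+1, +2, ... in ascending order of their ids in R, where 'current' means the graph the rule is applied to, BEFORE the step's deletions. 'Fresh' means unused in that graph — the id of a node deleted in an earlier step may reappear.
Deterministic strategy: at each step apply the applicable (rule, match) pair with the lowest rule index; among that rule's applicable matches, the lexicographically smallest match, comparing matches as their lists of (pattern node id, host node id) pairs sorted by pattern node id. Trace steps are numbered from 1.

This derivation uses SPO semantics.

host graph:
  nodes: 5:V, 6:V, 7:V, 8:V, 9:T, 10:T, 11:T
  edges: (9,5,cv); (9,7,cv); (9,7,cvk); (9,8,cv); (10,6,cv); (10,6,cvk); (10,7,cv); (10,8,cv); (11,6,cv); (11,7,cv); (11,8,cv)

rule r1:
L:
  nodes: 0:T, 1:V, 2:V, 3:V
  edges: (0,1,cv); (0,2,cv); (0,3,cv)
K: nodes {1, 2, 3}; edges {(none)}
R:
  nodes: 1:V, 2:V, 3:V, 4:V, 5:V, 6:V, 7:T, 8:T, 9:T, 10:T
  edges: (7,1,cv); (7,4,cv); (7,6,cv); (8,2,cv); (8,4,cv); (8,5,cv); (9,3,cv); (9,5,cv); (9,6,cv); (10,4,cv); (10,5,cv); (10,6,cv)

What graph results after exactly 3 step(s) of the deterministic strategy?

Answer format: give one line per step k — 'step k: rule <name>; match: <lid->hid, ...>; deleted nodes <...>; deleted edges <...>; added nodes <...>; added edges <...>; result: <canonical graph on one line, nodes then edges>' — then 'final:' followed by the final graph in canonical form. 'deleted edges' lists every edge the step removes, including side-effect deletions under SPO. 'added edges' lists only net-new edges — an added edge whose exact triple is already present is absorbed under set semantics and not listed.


step 1: rule r1; match: 0->9, 1->5, 2->7, 3->8; deleted nodes 9; deleted edges (9,5,cv); (9,7,cv); (9,7,cvk); (9,8,cv); added nodes 12, 13, 14, 15, 16, 17, 18; added edges (15,5,cv); (15,12,cv); (15,14,cv); (16,7,cv); (16,12,cv); (16,13,cv); (17,8,cv); (17,13,cv); (17,14,cv); (18,12,cv); (18,13,cv); (18,14,cv); result: nodes: 5:V, 6:V, 7:V, 8:V, 10:T, 11:T, 12:V, 13:V, 14:V, 15:T, 16:T, 17:T, 18:T edges: (10,6,cv); (10,6,cvk); (10,7,cv); (10,8,cv); (11,6,cv); (11,7,cv); (11,8,cv); (15,5,cv); (15,12,cv); (15,14,cv); (16,7,cv); (16,12,cv); (16,13,cv); (17,8,cv); (17,13,cv); (17,14,cv); (18,12,cv); (18,13,cv); (18,14,cv)
step 2: rule r1; match: 0->10, 1->6, 2->7, 3->8; deleted nodes 10; deleted edges (10,6,cv); (10,6,cvk); (10,7,cv); (10,8,cv); added nodes 19, 20, 21, 22, 23, 24, 25; added edges (22,6,cv); (22,19,cv); (22,21,cv); (23,7,cv); (23,19,cv); (23,20,cv); (24,8,cv); (24,20,cv); (24,21,cv); (25,19,cv); (25,20,cv); (25,21,cv); result: nodes: 5:V, 6:V, 7:V, 8:V, 11:T, 12:V, 13:V, 14:V, 15:T, 16:T, 17:T, 18:T, 19:V, 20:V, 21:V, 22:T, 23:T, 24:T, 25:T edges: (11,6,cv); (11,7,cv); (11,8,cv); (15,5,cv); (15,12,cv); (15,14,cv); (16,7,cv); (16,12,cv); (16,13,cv); (17,8,cv); (17,13,cv); (17,14,cv); (18,12,cv); (18,13,cv); (18,14,cv); (22,6,cv); (22,19,cv); (22,21,cv); (23,7,cv); (23,19,cv); (23,20,cv); (24,8,cv); (24,20,cv); (24,21,cv); (25,19,cv); (25,20,cv); (25,21,cv)
step 3: rule r1; match: 0->11, 1->6, 2->7, 3->8; deleted nodes 11; deleted edges (11,6,cv); (11,7,cv); (11,8,cv); added nodes 26, 27, 28, 29, 30, 31, 32; added edges (29,6,cv); (29,26,cv); (29,28,cv); (30,7,cv); (30,26,cv); (30,27,cv); (31,8,cv); (31,27,cv); (31,28,cv); (32,26,cv); (32,27,cv); (32,28,cv); result: nodes: 5:V, 6:V, 7:V, 8:V, 12:V, 13:V, 14:V, 15:T, 16:T, 17:T, 18:T, 19:V, 20:V, 21:V, 22:T, 23:T, 24:T, 25:T, 26:V, 27:V, 28:V, 29:T, 30:T, 31:T, 32:T edges: (15,5,cv); (15,12,cv); (15,14,cv); (16,7,cv); (16,12,cv); (16,13,cv); (17,8,cv); (17,13,cv); (17,14,cv); (18,12,cv); (18,13,cv); (18,14,cv); (22,6,cv); (22,19,cv); (22,21,cv); (23,7,cv); (23,19,cv); (23,20,cv); (24,8,cv); (24,20,cv); (24,21,cv); (25,19,cv); (25,20,cv); (25,21,cv); (29,6,cv); (29,26,cv); (29,28,cv); (30,7,cv); (30,26,cv); (30,27,cv); (31,8,cv); (31,27,cv); (31,28,cv); (32,26,cv); (32,27,cv); (32,28,cv)
final:
nodes: 5:V, 6:V, 7:V, 8:V, 12:V, 13:V, 14:V, 15:T, 16:T, 17:T, 18:T, 19:V, 20:V, 21:V, 22:T, 23:T, 24:T, 25:T, 26:V, 27:V, 28:V, 29:T, 30:T, 31:T, 32:T
edges: (15,5,cv); (15,12,cv); (15,14,cv); (16,7,cv); (16,12,cv); (16,13,cv); (17,8,cv); (17,13,cv); (17,14,cv); (18,12,cv); (18,13,cv); (18,14,cv); (22,6,cv); (22,19,cv); (22,21,cv); (23,7,cv); (23,19,cv); (23,20,cv); (24,8,cv); (24,20,cv); (24,21,cv); (25,19,cv); (25,20,cv); (25,21,cv); (29,6,cv); (29,26,cv); (29,28,cv); (30,7,cv); (30,26,cv); (30,27,cv); (31,8,cv); (31,27,cv); (31,28,cv); (32,26,cv); (32,27,cv); (32,28,cv)
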